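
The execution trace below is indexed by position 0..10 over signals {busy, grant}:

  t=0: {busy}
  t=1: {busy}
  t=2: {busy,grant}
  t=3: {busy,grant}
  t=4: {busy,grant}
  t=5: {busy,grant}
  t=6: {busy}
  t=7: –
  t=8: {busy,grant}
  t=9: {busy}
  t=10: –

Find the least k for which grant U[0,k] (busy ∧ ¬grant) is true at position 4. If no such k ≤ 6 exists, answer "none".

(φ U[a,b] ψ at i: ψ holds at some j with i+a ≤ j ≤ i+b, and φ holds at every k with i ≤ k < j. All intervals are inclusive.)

2

Need earliest j ≥ 4 with (busy ∧ ¬grant), and grant at every k in [4,j-1].
  j=4: rhs fails.
  j=5: rhs fails.
  j=6: rhs holds; lhs holds on [4,5]. k = 2.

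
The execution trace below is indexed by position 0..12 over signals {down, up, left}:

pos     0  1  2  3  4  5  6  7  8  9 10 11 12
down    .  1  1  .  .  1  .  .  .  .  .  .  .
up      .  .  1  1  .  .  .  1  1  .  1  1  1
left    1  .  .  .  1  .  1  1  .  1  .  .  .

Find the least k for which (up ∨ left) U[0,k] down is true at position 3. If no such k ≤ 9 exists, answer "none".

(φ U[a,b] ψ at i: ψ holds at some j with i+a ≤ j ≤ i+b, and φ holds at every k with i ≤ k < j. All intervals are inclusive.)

Need earliest j ≥ 3 with down, and (up ∨ left) at every k in [3,j-1].
  j=3: rhs fails.
  j=4: rhs fails.
  j=5: rhs holds; lhs holds on [3,4]. k = 2.

2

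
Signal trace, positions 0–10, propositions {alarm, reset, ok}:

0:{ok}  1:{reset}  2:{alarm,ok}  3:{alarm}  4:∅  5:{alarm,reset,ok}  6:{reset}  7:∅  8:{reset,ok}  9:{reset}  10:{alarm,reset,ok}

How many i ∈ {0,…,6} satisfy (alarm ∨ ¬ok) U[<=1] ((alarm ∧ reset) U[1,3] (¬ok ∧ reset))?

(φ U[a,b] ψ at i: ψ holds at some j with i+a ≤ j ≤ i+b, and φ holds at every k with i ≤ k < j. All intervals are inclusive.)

2

Evaluate at each i in [0,6]:
  i=0: ✗ (no rhs in [0,1])
  i=1: ✗ (no rhs in [1,2])
  i=2: ✗ (no rhs in [2,3])
  i=3: ✗ (no rhs in [3,4])
  i=4: ✓ (rhs at j=5; lhs holds on [4,4])
  i=5: ✓ (rhs at j=5)
  i=6: ✗ (no rhs in [6,7])
Positions where it holds: {4, 5} → 2.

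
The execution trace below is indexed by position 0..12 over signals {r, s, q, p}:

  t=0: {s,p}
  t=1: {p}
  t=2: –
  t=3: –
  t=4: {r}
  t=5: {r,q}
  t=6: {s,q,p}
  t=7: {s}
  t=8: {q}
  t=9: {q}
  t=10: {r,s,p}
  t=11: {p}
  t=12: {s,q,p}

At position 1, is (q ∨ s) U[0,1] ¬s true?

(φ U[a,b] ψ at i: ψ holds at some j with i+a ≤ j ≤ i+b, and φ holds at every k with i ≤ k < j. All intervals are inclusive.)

Need some j in [1,2] with ¬s, and (q ∨ s) at every k in [1,j-1].
  j=1: ¬s holds; no prefix to check → satisfied.

Holds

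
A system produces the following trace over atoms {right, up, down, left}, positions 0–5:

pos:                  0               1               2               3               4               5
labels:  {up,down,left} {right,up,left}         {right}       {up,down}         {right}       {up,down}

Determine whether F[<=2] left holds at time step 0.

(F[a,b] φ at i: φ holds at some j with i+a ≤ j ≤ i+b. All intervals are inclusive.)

True

Check left at each j in [0,2]:
  j=0: true
  j=1: true
  j=2: false
Found at j=0 → formula holds.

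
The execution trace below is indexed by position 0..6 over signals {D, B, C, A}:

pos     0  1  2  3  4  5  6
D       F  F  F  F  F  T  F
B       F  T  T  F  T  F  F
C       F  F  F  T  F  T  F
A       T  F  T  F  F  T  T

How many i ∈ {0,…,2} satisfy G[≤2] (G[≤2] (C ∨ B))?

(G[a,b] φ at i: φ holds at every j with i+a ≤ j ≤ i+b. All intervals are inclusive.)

1

Evaluate at each i in [0,2]:
  i=0: ✗ (fails at j=0)
  i=1: ✓ (all of [1,3])
  i=2: ✗ (fails at j=4)
Positions where it holds: {1} → 1.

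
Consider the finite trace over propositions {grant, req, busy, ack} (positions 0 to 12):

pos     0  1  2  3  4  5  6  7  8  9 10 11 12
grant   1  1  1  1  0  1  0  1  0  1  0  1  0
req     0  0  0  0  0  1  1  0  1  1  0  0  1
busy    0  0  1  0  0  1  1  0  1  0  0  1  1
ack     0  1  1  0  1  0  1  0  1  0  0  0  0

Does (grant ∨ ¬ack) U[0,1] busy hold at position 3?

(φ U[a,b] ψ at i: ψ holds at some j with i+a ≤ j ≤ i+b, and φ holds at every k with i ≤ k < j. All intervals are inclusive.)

False

Need some j in [3,4] with busy, and (grant ∨ ¬ack) at every k in [3,j-1].
  j=3: busy false.
  j=4: busy false.
No j in the window works → until fails.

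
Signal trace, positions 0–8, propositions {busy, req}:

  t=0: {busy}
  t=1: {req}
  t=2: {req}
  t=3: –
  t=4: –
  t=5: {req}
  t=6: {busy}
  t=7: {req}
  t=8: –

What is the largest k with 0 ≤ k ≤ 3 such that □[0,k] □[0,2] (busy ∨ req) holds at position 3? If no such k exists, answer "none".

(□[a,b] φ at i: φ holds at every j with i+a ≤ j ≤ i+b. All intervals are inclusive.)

none

□[0,2] (busy ∨ req) must hold from j=3 onward; find where it first fails.
  j=3: fails → no k works.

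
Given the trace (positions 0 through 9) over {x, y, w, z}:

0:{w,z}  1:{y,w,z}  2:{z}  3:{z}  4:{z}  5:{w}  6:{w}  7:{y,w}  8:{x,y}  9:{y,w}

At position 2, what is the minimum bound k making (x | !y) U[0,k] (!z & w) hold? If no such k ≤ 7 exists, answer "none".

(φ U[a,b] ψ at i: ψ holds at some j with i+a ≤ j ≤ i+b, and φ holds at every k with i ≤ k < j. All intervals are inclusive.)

Need earliest j ≥ 2 with (!z & w), and (x | !y) at every k in [2,j-1].
  j=2: rhs fails.
  j=3: rhs fails.
  j=4: rhs fails.
  j=5: rhs holds; lhs holds on [2,4]. k = 3.

3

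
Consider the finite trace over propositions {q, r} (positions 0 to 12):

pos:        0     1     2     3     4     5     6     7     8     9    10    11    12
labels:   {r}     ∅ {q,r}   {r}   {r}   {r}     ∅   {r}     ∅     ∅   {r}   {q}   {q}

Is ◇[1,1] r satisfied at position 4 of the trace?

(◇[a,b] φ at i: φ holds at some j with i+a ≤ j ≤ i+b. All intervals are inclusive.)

Check r at each j in [5,5]:
  j=5: true
Found at j=5 → formula holds.

Yes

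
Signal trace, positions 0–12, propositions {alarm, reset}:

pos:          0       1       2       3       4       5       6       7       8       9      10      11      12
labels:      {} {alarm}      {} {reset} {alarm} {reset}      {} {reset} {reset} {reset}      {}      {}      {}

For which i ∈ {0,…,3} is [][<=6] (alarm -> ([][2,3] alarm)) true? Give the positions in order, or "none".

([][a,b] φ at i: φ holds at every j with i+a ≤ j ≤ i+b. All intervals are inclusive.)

Evaluate at each i in [0,3]:
  i=0: ✗ (fails at j=1)
  i=1: ✗ (fails at j=1)
  i=2: ✗ (fails at j=4)
  i=3: ✗ (fails at j=4)

none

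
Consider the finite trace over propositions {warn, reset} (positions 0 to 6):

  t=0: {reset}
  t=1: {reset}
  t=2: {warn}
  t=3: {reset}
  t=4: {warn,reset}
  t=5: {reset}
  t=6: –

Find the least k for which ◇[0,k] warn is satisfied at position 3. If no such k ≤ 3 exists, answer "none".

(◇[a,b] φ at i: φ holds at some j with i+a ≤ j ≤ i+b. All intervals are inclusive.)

1

Scan j = 3,4,… for warn:
  j=3: fails
  j=4: holds
First hit at j=4, so smallest k = 4-3 = 1.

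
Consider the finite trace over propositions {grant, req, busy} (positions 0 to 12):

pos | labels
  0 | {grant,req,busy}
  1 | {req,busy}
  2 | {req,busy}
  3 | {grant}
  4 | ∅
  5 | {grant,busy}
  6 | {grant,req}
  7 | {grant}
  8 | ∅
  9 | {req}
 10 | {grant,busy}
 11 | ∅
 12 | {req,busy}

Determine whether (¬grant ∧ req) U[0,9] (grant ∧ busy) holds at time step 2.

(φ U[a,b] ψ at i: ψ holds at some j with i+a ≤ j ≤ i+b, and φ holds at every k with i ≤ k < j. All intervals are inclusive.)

Need some j in [2,11] with (grant ∧ busy), and (¬grant ∧ req) at every k in [2,j-1].
  j=2: (grant ∧ busy) false.
  j=3: (grant ∧ busy) false.
  j=4: (grant ∧ busy) false.
  j=5: (grant ∧ busy) holds, but (¬grant ∧ req) fails at k=3 → not this j.
  j=6: (grant ∧ busy) false.
  j=7: (grant ∧ busy) false.
  j=8: (grant ∧ busy) false.
  j=9: (grant ∧ busy) false.
  j=10: (grant ∧ busy) holds, but (¬grant ∧ req) fails at k=3 → not this j.
  j=11: (grant ∧ busy) false.
No j in the window works → until fails.

No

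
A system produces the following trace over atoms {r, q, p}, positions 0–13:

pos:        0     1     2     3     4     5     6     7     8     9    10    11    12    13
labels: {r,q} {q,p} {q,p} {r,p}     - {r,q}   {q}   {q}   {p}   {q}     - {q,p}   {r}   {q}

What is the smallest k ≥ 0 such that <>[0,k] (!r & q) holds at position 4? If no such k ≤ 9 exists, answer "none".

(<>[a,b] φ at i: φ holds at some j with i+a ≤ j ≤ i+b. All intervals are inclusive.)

2

Scan j = 4,5,… for (!r & q):
  j=4: fails
  j=5: fails
  j=6: holds
First hit at j=6, so smallest k = 6-4 = 2.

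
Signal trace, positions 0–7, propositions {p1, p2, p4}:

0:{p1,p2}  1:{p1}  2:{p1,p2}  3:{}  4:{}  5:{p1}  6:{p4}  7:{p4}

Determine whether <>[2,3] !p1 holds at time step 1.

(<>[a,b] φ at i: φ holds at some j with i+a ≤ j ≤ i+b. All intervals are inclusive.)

Yes

Check !p1 at each j in [3,4]:
  j=3: true
  j=4: true
Found at j=3 → formula holds.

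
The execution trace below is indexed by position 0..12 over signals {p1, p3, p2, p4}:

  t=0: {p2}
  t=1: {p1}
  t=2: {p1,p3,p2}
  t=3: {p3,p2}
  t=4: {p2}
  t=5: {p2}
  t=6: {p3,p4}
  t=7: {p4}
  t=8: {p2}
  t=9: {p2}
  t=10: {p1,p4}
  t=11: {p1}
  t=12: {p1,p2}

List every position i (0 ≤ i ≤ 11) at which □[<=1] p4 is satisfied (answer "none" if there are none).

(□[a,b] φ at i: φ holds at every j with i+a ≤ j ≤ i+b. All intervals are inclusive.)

Evaluate at each i in [0,11]:
  i=0: ✗ (fails at j=0)
  i=1: ✗ (fails at j=1)
  i=2: ✗ (fails at j=2)
  i=3: ✗ (fails at j=3)
  i=4: ✗ (fails at j=4)
  i=5: ✗ (fails at j=5)
  i=6: ✓ (all of [6,7])
  i=7: ✗ (fails at j=8)
  i=8: ✗ (fails at j=8)
  i=9: ✗ (fails at j=9)
  i=10: ✗ (fails at j=11)
  i=11: ✗ (fails at j=11)

6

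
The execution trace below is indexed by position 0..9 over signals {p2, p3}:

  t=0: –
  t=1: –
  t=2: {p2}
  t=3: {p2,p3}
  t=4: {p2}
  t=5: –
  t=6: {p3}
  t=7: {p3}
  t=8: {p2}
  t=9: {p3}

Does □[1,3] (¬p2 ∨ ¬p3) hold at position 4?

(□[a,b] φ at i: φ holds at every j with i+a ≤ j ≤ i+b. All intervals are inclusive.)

True

Check (¬p2 ∨ ¬p3) at every j in [5,7]:
  j=5: true
  j=6: true
  j=7: true
All positions satisfy it → formula holds.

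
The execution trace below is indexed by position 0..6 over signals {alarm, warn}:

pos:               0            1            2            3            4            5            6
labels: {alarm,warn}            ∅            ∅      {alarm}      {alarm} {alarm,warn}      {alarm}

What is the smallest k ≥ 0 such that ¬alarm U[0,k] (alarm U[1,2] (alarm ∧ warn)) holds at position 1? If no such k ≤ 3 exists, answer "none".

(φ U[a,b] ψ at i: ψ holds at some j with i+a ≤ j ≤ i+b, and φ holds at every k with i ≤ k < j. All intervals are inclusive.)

Need earliest j ≥ 1 with (alarm U[1,2] (alarm ∧ warn)), and ¬alarm at every k in [1,j-1].
  j=1: rhs fails.
  j=2: rhs fails.
  j=3: rhs holds; lhs holds on [1,2]. k = 2.

2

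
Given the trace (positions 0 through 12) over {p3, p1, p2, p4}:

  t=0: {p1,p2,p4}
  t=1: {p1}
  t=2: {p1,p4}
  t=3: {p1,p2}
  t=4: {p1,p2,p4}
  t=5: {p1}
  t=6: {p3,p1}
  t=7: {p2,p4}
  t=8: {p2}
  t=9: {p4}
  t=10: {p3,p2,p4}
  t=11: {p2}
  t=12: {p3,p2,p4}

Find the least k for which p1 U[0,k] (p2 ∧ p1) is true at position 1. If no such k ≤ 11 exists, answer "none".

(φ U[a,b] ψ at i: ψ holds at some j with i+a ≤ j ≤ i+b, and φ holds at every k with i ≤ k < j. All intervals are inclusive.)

2

Need earliest j ≥ 1 with (p2 ∧ p1), and p1 at every k in [1,j-1].
  j=1: rhs fails.
  j=2: rhs fails.
  j=3: rhs holds; lhs holds on [1,2]. k = 2.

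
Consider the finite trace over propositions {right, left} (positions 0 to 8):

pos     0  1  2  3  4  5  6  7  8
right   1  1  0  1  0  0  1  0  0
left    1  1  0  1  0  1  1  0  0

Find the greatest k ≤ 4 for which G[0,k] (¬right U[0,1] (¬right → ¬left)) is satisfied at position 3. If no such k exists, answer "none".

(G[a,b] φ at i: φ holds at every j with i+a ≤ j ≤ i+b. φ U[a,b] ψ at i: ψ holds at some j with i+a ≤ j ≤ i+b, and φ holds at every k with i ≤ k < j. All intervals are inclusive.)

(¬right U[0,1] (¬right → ¬left)) must hold from j=3 onward; find where it first fails.
  j=3: holds
  j=4: holds
  j=5: holds
  j=6: holds
  j=7: holds
Holds through j=7; largest k = 4.

4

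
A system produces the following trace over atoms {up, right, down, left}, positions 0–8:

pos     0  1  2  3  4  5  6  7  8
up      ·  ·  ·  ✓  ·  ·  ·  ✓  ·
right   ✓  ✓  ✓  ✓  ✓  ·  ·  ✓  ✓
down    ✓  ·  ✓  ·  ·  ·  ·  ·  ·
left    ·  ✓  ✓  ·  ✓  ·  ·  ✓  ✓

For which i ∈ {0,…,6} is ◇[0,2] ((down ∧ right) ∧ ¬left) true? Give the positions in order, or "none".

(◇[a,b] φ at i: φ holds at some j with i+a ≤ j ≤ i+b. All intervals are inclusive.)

0

Evaluate at each i in [0,6]:
  i=0: ✓ (witness j=0)
  i=1: ✗ (none in [1,3])
  i=2: ✗ (none in [2,4])
  i=3: ✗ (none in [3,5])
  i=4: ✗ (none in [4,6])
  i=5: ✗ (none in [5,7])
  i=6: ✗ (none in [6,8])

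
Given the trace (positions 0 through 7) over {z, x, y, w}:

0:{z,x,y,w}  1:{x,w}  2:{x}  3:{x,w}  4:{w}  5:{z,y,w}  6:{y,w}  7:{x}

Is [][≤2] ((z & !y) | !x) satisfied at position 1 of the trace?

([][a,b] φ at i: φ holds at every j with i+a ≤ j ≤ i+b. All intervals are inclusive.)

Check ((z & !y) | !x) at every j in [1,3]:
  j=1: false
  j=2: false
  j=3: false
Fails at j=1 → formula fails.

No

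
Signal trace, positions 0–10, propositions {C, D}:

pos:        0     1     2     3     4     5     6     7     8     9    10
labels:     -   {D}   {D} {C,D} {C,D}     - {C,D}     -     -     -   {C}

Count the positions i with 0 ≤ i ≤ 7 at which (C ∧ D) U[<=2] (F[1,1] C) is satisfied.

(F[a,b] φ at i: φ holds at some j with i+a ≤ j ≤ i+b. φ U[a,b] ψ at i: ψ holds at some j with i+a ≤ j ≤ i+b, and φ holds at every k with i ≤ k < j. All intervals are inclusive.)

Evaluate at each i in [0,7]:
  i=0: ✗ (lhs fails at k=0 before rhs at j=2)
  i=1: ✗ (lhs fails at k=1 before rhs at j=2)
  i=2: ✓ (rhs at j=2)
  i=3: ✓ (rhs at j=3)
  i=4: ✓ (rhs at j=5; lhs holds on [4,4])
  i=5: ✓ (rhs at j=5)
  i=6: ✗ (no rhs in [6,8])
  i=7: ✗ (lhs fails at k=7 before rhs at j=9)
Positions where it holds: {2, 3, 4, 5} → 4.

4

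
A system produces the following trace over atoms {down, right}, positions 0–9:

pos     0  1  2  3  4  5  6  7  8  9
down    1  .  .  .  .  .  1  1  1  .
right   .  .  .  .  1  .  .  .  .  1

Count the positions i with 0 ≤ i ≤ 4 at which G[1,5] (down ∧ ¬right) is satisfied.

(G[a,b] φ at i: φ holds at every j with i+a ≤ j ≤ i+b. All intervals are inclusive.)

0

Evaluate at each i in [0,4]:
  i=0: ✗ (fails at j=1)
  i=1: ✗ (fails at j=2)
  i=2: ✗ (fails at j=3)
  i=3: ✗ (fails at j=4)
  i=4: ✗ (fails at j=5)
Positions where it holds: {} → 0.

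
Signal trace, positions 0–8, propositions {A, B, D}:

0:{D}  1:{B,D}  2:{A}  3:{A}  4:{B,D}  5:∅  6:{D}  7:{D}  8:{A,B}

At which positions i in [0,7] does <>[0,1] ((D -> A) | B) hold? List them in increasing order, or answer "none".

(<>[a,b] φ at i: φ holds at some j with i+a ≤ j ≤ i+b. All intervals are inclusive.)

0, 1, 2, 3, 4, 5, 7

Evaluate at each i in [0,7]:
  i=0: ✓ (witness j=1)
  i=1: ✓ (witness j=1)
  i=2: ✓ (witness j=2)
  i=3: ✓ (witness j=3)
  i=4: ✓ (witness j=4)
  i=5: ✓ (witness j=5)
  i=6: ✗ (none in [6,7])
  i=7: ✓ (witness j=8)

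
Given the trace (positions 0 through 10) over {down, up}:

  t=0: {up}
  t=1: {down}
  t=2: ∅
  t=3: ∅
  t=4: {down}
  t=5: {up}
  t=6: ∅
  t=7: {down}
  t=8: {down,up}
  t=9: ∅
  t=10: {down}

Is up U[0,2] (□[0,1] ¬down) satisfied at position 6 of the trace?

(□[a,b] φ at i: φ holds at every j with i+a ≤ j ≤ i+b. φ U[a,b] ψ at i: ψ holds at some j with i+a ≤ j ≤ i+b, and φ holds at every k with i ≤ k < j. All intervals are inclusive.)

Need some j in [6,8] with □[0,1] ¬down, and up at every k in [6,j-1].
  j=6: □[0,1] ¬down — fails at 7.
  j=7: □[0,1] ¬down — fails at 7.
  j=8: □[0,1] ¬down — fails at 8.
No j in the window works → until fails.

False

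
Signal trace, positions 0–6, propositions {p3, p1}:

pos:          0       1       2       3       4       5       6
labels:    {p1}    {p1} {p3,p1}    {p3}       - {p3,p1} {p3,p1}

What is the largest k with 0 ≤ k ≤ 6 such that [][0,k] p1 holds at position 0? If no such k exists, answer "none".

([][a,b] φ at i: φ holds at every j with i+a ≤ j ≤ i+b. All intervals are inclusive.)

2

p1 must hold from j=0 onward; find where it first fails.
  j=0: holds
  j=1: holds
  j=2: holds
  j=3: fails
Holds on [0,2], so largest k = 2.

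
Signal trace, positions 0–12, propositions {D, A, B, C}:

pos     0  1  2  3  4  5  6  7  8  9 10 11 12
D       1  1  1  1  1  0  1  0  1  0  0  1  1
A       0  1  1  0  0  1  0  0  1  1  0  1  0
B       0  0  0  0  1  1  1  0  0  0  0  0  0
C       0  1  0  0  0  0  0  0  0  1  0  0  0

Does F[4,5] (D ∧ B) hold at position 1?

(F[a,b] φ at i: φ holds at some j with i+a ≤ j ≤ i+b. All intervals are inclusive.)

Check (D ∧ B) at each j in [5,6]:
  j=5: false
  j=6: true
Found at j=6 → formula holds.

Holds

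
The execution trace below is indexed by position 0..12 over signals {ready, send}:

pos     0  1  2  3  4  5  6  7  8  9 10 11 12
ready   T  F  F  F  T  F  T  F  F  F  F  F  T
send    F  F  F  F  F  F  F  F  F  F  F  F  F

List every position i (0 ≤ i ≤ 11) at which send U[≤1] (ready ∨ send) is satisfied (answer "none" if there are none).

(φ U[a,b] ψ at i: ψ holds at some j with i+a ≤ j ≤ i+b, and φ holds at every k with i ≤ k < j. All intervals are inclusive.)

Evaluate at each i in [0,11]:
  i=0: ✓ (rhs at j=0)
  i=1: ✗ (no rhs in [1,2])
  i=2: ✗ (no rhs in [2,3])
  i=3: ✗ (lhs fails at k=3 before rhs at j=4)
  i=4: ✓ (rhs at j=4)
  i=5: ✗ (lhs fails at k=5 before rhs at j=6)
  i=6: ✓ (rhs at j=6)
  i=7: ✗ (no rhs in [7,8])
  i=8: ✗ (no rhs in [8,9])
  i=9: ✗ (no rhs in [9,10])
  i=10: ✗ (no rhs in [10,11])
  i=11: ✗ (lhs fails at k=11 before rhs at j=12)

0, 4, 6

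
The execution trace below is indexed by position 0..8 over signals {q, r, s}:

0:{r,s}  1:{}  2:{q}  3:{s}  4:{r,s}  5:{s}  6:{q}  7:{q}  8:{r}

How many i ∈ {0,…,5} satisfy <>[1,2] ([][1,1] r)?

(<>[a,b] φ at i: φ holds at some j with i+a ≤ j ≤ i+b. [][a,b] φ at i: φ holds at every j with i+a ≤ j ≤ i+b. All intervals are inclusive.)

3

Evaluate at each i in [0,5]:
  i=0: ✗ (none in [1,2])
  i=1: ✓ (witness j=3)
  i=2: ✓ (witness j=3)
  i=3: ✗ (none in [4,5])
  i=4: ✗ (none in [5,6])
  i=5: ✓ (witness j=7)
Positions where it holds: {1, 2, 5} → 3.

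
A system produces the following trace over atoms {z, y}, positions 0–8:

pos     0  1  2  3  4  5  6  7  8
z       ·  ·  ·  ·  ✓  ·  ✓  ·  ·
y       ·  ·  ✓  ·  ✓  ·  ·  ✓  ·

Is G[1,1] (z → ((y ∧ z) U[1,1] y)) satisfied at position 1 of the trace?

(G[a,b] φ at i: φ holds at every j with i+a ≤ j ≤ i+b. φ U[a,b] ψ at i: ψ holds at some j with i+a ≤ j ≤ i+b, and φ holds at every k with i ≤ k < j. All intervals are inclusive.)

Holds

Check (z → ((y ∧ z) U[1,1] y)) at every j in [2,2]:
  j=2: antecedent false → ✓
All positions satisfy it → formula holds.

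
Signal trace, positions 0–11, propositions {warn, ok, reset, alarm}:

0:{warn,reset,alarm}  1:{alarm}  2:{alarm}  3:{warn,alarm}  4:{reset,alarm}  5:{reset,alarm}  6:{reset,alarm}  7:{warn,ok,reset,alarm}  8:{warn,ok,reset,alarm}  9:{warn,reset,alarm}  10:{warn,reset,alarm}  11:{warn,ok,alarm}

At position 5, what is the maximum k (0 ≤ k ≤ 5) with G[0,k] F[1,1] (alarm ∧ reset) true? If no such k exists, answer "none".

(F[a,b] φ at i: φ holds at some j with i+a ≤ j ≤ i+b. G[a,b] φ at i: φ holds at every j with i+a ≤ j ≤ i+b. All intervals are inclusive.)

4

F[1,1] (alarm ∧ reset) must hold from j=5 onward; find where it first fails.
  j=5: holds
  j=6: holds
  j=7: holds
  j=8: holds
  j=9: holds
  j=10: fails
Holds on [5,9], so largest k = 4.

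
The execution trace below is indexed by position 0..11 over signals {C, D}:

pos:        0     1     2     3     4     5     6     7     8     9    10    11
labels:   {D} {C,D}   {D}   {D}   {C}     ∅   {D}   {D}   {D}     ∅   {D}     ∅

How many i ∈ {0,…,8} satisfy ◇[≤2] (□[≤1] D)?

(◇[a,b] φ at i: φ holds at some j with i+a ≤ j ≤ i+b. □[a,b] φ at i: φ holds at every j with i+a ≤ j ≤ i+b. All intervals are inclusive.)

7

Evaluate at each i in [0,8]:
  i=0: ✓ (witness j=0)
  i=1: ✓ (witness j=1)
  i=2: ✓ (witness j=2)
  i=3: ✗ (none in [3,5])
  i=4: ✓ (witness j=6)
  i=5: ✓ (witness j=6)
  i=6: ✓ (witness j=6)
  i=7: ✓ (witness j=7)
  i=8: ✗ (none in [8,10])
Positions where it holds: {0, 1, 2, 4, 5, 6, 7} → 7.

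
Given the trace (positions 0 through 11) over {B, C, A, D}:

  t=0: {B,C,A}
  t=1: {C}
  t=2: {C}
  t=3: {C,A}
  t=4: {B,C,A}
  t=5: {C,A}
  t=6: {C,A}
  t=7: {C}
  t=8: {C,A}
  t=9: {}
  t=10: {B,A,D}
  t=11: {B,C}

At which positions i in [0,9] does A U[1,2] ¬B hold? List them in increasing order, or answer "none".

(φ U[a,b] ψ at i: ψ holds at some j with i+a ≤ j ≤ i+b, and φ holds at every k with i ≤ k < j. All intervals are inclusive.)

0, 3, 4, 5, 6, 8

Evaluate at each i in [0,9]:
  i=0: ✓ (rhs at j=1; lhs holds on [0,0])
  i=1: ✗ (lhs fails at k=1 before rhs at j=2)
  i=2: ✗ (lhs fails at k=2 before rhs at j=3)
  i=3: ✓ (rhs at j=5; lhs holds on [3,4])
  i=4: ✓ (rhs at j=5; lhs holds on [4,4])
  i=5: ✓ (rhs at j=6; lhs holds on [5,5])
  i=6: ✓ (rhs at j=7; lhs holds on [6,6])
  i=7: ✗ (lhs fails at k=7 before rhs at j=8)
  i=8: ✓ (rhs at j=9; lhs holds on [8,8])
  i=9: ✗ (no rhs in [10,11])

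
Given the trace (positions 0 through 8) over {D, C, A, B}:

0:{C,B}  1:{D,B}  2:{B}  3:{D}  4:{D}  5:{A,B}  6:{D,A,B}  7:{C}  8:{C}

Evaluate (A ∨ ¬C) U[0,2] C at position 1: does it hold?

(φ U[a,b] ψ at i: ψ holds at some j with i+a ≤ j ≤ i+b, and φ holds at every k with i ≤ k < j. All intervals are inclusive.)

Need some j in [1,3] with C, and (A ∨ ¬C) at every k in [1,j-1].
  j=1: C false.
  j=2: C false.
  j=3: C false.
No j in the window works → until fails.

No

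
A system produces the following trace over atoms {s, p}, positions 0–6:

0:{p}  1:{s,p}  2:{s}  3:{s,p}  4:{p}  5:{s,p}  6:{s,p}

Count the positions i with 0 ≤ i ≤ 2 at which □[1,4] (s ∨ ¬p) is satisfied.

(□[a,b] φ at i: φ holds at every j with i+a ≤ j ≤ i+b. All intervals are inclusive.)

0

Evaluate at each i in [0,2]:
  i=0: ✗ (fails at j=4)
  i=1: ✗ (fails at j=4)
  i=2: ✗ (fails at j=4)
Positions where it holds: {} → 0.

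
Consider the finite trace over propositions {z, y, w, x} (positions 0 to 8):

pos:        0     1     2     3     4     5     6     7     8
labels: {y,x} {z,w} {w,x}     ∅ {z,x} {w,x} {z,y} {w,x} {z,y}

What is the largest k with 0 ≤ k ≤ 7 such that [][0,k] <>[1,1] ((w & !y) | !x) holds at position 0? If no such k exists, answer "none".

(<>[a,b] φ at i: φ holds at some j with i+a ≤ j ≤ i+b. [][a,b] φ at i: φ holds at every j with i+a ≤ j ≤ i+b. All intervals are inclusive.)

<>[1,1] ((w & !y) | !x) must hold from j=0 onward; find where it first fails.
  j=0: holds
  j=1: holds
  j=2: holds
  j=3: fails
Holds on [0,2], so largest k = 2.

2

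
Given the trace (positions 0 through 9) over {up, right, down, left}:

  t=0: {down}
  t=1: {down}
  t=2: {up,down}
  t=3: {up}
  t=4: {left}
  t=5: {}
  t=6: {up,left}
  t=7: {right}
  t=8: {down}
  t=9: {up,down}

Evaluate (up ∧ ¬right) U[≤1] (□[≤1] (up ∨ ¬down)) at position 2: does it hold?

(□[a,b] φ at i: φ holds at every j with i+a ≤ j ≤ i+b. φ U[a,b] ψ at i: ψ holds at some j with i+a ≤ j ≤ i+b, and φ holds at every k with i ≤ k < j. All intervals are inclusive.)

Need some j in [2,3] with □[≤1] (up ∨ ¬down), and (up ∧ ¬right) at every k in [2,j-1].
  j=2: □[≤1] (up ∨ ¬down) holds; no prefix to check → satisfied.

True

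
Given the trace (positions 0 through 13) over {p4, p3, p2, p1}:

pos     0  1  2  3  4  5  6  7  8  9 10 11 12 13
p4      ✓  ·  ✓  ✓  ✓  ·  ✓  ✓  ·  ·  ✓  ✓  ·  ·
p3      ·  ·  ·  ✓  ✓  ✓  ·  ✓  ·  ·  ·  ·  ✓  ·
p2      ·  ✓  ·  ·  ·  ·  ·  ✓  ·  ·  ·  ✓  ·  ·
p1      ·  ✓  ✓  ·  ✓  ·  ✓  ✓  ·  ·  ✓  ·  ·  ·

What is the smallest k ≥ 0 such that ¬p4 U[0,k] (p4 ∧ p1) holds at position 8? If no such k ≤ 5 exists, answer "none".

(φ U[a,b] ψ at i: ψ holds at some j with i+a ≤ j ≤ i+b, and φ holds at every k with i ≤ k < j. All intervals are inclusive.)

2

Need earliest j ≥ 8 with (p4 ∧ p1), and ¬p4 at every k in [8,j-1].
  j=8: rhs fails.
  j=9: rhs fails.
  j=10: rhs holds; lhs holds on [8,9]. k = 2.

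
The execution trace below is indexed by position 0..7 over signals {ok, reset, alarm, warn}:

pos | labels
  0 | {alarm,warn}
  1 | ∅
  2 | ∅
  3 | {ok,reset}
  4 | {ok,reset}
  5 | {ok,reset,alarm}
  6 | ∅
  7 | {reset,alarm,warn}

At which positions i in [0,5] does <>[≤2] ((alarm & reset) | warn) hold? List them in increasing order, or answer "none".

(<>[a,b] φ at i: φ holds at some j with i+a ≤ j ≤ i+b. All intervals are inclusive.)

Evaluate at each i in [0,5]:
  i=0: ✓ (witness j=0)
  i=1: ✗ (none in [1,3])
  i=2: ✗ (none in [2,4])
  i=3: ✓ (witness j=5)
  i=4: ✓ (witness j=5)
  i=5: ✓ (witness j=5)

0, 3, 4, 5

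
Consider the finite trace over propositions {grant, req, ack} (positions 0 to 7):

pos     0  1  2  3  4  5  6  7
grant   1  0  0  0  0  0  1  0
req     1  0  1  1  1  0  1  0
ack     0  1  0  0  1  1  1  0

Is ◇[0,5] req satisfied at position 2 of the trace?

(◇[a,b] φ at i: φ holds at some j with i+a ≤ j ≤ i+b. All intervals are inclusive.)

Holds

Check req at each j in [2,7]:
  j=2: true
  j=3: true
  j=4: true
  j=5: false
  j=6: true
  j=7: false
Found at j=2 → formula holds.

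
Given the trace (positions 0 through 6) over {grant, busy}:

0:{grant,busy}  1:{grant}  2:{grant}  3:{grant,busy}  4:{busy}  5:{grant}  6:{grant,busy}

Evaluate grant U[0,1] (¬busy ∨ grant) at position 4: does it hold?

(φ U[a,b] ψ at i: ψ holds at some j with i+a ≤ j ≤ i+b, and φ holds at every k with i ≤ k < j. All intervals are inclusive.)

No

Need some j in [4,5] with (¬busy ∨ grant), and grant at every k in [4,j-1].
  j=4: (¬busy ∨ grant) false.
  j=5: (¬busy ∨ grant) holds, but grant fails at k=4 → not this j.
No j in the window works → until fails.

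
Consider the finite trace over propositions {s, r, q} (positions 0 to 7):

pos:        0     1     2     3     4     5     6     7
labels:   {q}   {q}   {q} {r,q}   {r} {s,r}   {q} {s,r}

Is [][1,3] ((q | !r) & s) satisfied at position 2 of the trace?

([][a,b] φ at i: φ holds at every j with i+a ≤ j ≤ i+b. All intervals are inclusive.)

Check ((q | !r) & s) at every j in [3,5]:
  j=3: false
  j=4: false
  j=5: false
Fails at j=3 → formula fails.

No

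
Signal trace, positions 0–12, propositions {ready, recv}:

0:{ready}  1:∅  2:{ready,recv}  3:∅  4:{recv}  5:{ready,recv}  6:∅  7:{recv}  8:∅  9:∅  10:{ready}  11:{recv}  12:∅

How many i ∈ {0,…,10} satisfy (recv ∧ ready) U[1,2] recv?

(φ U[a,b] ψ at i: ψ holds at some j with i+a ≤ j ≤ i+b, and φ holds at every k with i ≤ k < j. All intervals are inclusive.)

Evaluate at each i in [0,10]:
  i=0: ✗ (lhs fails at k=0 before rhs at j=2)
  i=1: ✗ (lhs fails at k=1 before rhs at j=2)
  i=2: ✗ (lhs fails at k=3 before rhs at j=4)
  i=3: ✗ (lhs fails at k=3 before rhs at j=4)
  i=4: ✗ (lhs fails at k=4 before rhs at j=5)
  i=5: ✗ (lhs fails at k=6 before rhs at j=7)
  i=6: ✗ (lhs fails at k=6 before rhs at j=7)
  i=7: ✗ (no rhs in [8,9])
  i=8: ✗ (no rhs in [9,10])
  i=9: ✗ (lhs fails at k=9 before rhs at j=11)
  i=10: ✗ (lhs fails at k=10 before rhs at j=11)
Positions where it holds: {} → 0.

0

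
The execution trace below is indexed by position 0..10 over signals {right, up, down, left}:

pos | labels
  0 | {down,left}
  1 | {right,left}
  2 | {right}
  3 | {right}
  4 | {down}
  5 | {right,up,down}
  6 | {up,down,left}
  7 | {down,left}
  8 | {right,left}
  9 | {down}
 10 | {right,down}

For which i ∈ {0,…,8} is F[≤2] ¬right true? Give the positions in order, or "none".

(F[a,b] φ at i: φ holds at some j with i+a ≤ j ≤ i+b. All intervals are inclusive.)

Evaluate at each i in [0,8]:
  i=0: ✓ (witness j=0)
  i=1: ✗ (none in [1,3])
  i=2: ✓ (witness j=4)
  i=3: ✓ (witness j=4)
  i=4: ✓ (witness j=4)
  i=5: ✓ (witness j=6)
  i=6: ✓ (witness j=6)
  i=7: ✓ (witness j=7)
  i=8: ✓ (witness j=9)

0, 2, 3, 4, 5, 6, 7, 8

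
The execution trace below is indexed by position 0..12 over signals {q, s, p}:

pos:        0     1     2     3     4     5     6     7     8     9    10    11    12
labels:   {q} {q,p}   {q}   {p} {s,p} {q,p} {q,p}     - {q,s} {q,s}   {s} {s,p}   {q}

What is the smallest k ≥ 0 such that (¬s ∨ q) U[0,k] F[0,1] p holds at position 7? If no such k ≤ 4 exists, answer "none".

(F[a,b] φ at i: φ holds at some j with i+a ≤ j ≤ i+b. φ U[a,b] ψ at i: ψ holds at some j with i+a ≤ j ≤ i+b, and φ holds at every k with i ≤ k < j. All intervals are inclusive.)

3

Need earliest j ≥ 7 with F[0,1] p, and (¬s ∨ q) at every k in [7,j-1].
  j=7: rhs fails.
  j=8: rhs fails.
  j=9: rhs fails.
  j=10: rhs holds; lhs holds on [7,9]. k = 3.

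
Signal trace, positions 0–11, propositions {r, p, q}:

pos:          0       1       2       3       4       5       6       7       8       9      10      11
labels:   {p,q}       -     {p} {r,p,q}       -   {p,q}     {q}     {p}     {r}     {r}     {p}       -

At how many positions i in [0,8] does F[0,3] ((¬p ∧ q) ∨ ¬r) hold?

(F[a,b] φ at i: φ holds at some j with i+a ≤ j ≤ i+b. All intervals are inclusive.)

Evaluate at each i in [0,8]:
  i=0: ✓ (witness j=0)
  i=1: ✓ (witness j=1)
  i=2: ✓ (witness j=2)
  i=3: ✓ (witness j=4)
  i=4: ✓ (witness j=4)
  i=5: ✓ (witness j=5)
  i=6: ✓ (witness j=6)
  i=7: ✓ (witness j=7)
  i=8: ✓ (witness j=10)
Positions where it holds: {0, 1, 2, 3, 4, 5, 6, 7, 8} → 9.

9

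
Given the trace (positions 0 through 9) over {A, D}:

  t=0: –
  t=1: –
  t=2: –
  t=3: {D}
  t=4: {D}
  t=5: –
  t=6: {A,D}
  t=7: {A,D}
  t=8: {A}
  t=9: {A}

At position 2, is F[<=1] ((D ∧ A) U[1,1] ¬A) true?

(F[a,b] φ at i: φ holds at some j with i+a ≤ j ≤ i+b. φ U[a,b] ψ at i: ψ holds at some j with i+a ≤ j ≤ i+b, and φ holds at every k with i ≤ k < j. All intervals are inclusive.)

Does not hold

Check ((D ∧ A) U[1,1] ¬A) at each j in [2,3]:
  j=2: fails
  j=3: fails
No position in the window satisfies it → formula fails.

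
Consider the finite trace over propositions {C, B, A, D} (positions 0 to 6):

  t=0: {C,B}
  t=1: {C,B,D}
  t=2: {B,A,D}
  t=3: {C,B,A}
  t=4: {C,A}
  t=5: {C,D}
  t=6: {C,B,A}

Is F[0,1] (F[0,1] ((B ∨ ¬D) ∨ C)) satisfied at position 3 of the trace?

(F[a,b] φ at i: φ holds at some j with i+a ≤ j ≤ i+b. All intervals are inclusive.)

Check F[0,1] ((B ∨ ¬D) ∨ C) at each j in [3,4]:
  j=3: holds (witness at 3)
  j=4: holds (witness at 4)
Found at j=3 → formula holds.

Yes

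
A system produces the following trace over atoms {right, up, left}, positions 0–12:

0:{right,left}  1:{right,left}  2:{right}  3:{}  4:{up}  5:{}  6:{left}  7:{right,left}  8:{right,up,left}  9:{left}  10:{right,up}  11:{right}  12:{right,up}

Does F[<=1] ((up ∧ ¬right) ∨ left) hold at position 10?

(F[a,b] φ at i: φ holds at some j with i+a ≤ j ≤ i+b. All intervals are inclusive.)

Check ((up ∧ ¬right) ∨ left) at each j in [10,11]:
  j=10: false
  j=11: false
No position in the window satisfies it → formula fails.

No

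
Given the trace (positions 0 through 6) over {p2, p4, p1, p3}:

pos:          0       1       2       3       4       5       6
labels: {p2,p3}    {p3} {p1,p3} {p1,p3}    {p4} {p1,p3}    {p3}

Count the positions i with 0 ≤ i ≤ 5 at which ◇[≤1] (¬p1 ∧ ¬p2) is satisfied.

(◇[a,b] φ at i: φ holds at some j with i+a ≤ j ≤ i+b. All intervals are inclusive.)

5

Evaluate at each i in [0,5]:
  i=0: ✓ (witness j=1)
  i=1: ✓ (witness j=1)
  i=2: ✗ (none in [2,3])
  i=3: ✓ (witness j=4)
  i=4: ✓ (witness j=4)
  i=5: ✓ (witness j=6)
Positions where it holds: {0, 1, 3, 4, 5} → 5.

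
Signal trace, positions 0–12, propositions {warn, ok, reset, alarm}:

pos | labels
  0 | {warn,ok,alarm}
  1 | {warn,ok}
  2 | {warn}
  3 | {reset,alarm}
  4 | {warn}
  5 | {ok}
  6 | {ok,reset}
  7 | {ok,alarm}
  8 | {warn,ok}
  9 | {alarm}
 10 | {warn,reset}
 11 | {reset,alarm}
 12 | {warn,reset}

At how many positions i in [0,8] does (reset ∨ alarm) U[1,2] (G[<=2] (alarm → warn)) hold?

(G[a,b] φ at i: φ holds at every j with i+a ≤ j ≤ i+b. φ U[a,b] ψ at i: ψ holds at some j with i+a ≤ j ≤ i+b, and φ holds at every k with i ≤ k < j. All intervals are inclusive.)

Evaluate at each i in [0,8]:
  i=0: ✗ (no rhs in [1,2])
  i=1: ✗ (no rhs in [2,3])
  i=2: ✗ (lhs fails at k=2 before rhs at j=4)
  i=3: ✓ (rhs at j=4; lhs holds on [3,3])
  i=4: ✗ (no rhs in [5,6])
  i=5: ✗ (no rhs in [6,7])
  i=6: ✗ (no rhs in [7,8])
  i=7: ✗ (no rhs in [8,9])
  i=8: ✗ (no rhs in [9,10])
Positions where it holds: {3} → 1.

1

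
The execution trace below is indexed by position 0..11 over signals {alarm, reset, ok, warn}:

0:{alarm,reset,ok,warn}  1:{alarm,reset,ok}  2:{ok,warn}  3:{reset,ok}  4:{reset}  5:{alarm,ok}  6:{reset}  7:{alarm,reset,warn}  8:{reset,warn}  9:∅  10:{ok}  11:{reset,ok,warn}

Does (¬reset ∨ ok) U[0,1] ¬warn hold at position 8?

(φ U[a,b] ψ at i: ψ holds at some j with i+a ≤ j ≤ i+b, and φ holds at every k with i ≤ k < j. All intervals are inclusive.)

Need some j in [8,9] with ¬warn, and (¬reset ∨ ok) at every k in [8,j-1].
  j=8: ¬warn false.
  j=9: ¬warn holds, but (¬reset ∨ ok) fails at k=8 → not this j.
No j in the window works → until fails.

False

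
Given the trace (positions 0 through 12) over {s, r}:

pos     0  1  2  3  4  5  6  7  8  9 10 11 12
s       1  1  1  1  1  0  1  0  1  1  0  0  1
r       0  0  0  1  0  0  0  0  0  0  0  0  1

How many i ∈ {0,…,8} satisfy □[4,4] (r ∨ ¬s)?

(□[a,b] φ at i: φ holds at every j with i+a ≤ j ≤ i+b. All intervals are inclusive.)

Evaluate at each i in [0,8]:
  i=0: ✗ (fails at j=4)
  i=1: ✓ (all of [5,5])
  i=2: ✗ (fails at j=6)
  i=3: ✓ (all of [7,7])
  i=4: ✗ (fails at j=8)
  i=5: ✗ (fails at j=9)
  i=6: ✓ (all of [10,10])
  i=7: ✓ (all of [11,11])
  i=8: ✓ (all of [12,12])
Positions where it holds: {1, 3, 6, 7, 8} → 5.

5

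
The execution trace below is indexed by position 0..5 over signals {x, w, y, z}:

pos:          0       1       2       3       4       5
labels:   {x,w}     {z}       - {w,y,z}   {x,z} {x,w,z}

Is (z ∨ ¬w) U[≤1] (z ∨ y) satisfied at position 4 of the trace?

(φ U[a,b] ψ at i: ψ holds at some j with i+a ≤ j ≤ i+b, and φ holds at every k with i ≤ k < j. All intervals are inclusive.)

True

Need some j in [4,5] with (z ∨ y), and (z ∨ ¬w) at every k in [4,j-1].
  j=4: (z ∨ y) holds; no prefix to check → satisfied.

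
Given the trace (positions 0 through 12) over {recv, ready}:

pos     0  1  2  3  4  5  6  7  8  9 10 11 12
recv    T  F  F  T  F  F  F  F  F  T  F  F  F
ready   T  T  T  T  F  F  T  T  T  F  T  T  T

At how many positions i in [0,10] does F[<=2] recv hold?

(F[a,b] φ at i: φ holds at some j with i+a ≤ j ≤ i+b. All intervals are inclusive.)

Evaluate at each i in [0,10]:
  i=0: ✓ (witness j=0)
  i=1: ✓ (witness j=3)
  i=2: ✓ (witness j=3)
  i=3: ✓ (witness j=3)
  i=4: ✗ (none in [4,6])
  i=5: ✗ (none in [5,7])
  i=6: ✗ (none in [6,8])
  i=7: ✓ (witness j=9)
  i=8: ✓ (witness j=9)
  i=9: ✓ (witness j=9)
  i=10: ✗ (none in [10,12])
Positions where it holds: {0, 1, 2, 3, 7, 8, 9} → 7.

7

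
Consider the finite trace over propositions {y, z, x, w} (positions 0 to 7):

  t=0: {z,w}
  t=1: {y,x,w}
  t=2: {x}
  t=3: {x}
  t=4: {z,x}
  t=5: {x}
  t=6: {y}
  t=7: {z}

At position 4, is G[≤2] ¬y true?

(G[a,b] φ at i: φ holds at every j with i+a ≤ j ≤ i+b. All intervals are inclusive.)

Check ¬y at every j in [4,6]:
  j=4: true
  j=5: true
  j=6: false
Fails at j=6 → formula fails.

No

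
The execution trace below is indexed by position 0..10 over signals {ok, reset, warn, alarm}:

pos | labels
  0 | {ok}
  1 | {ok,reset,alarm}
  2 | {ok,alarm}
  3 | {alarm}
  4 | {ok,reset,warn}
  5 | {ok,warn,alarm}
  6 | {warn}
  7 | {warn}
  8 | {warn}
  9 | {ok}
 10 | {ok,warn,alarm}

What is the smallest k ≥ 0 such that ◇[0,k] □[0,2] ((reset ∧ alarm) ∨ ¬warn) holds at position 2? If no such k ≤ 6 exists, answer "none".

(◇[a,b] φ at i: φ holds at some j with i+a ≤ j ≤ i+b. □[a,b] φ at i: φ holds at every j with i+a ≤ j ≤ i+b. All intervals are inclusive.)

none

Scan j = 2,3,… for □[0,2] ((reset ∧ alarm) ∨ ¬warn):
  j=2: fails
  j=3: fails
  j=4: fails
  j=5: fails
  j=6: fails
  j=7: fails
  j=8: fails
No j in [2,8] satisfies it → none.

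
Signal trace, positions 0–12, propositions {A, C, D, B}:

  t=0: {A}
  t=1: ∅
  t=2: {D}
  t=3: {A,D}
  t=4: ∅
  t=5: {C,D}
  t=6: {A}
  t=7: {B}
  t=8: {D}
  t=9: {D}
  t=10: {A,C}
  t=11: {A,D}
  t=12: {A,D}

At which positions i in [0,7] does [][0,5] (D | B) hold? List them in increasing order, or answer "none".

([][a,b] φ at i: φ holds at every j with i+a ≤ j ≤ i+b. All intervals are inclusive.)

none

Evaluate at each i in [0,7]:
  i=0: ✗ (fails at j=0)
  i=1: ✗ (fails at j=1)
  i=2: ✗ (fails at j=4)
  i=3: ✗ (fails at j=4)
  i=4: ✗ (fails at j=4)
  i=5: ✗ (fails at j=6)
  i=6: ✗ (fails at j=6)
  i=7: ✗ (fails at j=10)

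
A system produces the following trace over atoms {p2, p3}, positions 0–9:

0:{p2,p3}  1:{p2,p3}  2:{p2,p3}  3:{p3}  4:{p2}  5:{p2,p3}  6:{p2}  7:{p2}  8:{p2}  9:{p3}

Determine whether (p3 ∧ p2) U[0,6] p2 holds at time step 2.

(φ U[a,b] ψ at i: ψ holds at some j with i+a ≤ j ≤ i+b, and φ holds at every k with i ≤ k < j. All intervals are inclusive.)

Need some j in [2,8] with p2, and (p3 ∧ p2) at every k in [2,j-1].
  j=2: p2 holds; no prefix to check → satisfied.

Holds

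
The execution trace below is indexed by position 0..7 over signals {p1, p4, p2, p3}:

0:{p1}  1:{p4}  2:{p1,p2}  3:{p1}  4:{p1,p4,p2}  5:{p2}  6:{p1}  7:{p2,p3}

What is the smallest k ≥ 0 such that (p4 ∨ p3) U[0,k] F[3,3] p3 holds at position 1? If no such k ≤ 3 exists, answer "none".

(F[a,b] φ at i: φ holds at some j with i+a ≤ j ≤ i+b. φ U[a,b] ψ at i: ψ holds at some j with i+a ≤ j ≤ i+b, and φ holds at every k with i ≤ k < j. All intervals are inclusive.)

none

Need earliest j ≥ 1 with F[3,3] p3, and (p4 ∨ p3) at every k in [1,j-1].
  j=1: rhs fails.
  j=2: rhs fails.
  j=3: rhs fails.
  j=4: rhs holds but lhs fails at k=2.
No witness within the range → none.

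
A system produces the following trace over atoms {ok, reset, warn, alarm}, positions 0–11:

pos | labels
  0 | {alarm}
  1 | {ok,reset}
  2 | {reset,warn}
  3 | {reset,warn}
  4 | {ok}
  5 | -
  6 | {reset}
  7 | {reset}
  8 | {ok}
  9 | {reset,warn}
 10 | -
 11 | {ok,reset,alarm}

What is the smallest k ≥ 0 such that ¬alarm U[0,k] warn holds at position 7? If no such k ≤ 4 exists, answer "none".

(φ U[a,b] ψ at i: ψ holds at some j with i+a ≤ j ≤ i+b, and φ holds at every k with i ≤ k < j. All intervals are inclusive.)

2

Need earliest j ≥ 7 with warn, and ¬alarm at every k in [7,j-1].
  j=7: rhs fails.
  j=8: rhs fails.
  j=9: rhs holds; lhs holds on [7,8]. k = 2.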